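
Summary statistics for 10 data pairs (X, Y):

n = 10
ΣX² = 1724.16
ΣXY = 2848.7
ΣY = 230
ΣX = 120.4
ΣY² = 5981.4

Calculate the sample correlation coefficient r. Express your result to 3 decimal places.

r = (nΣXY − ΣXΣY) / √[(nΣX² − (ΣX)²)(nΣY² − (ΣY)²)]
Numerator: 10×2848.7 − 120.4×230 = 795
Denominator: √[(17241.6 − 14496.16)(59814 − 52900)] = √[2745.44 × 6914] = 4356.8305
r = 795 / 4356.8305 ≈ 0.182

0.182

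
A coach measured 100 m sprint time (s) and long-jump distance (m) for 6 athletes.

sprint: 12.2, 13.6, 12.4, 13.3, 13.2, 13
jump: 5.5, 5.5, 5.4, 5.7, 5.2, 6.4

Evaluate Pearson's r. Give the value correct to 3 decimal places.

0.084

n = 6, Σx = 77.7, Σy = 33.7, Σx² = 1007.69, Σy² = 190.15, Σxy = 436.51
nΣxy − ΣxΣy = 2619.06 − 2618.49 = 0.57
nΣx² − (Σx)² = 6046.14 − 6037.29 = 8.85; nΣy² − (Σy)² = 1140.9 − 1135.69 = 5.21
r = 0.57 / √(8.85 × 5.21) = 0.57 / 6.7903 ≈ 0.084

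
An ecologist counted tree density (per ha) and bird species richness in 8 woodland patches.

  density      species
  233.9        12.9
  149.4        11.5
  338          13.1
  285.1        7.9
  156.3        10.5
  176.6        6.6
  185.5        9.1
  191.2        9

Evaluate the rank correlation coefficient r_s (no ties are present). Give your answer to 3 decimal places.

Rank density: 6, 1, 8, 7, 2, 3, 4, 5
Rank species: 7, 6, 8, 2, 5, 1, 4, 3
d = rank(density) − rank(species): -1, -5, 0, 5, -3, 2, 0, 2; Σd² = 68
ρ = 1 − 6Σd² / [n(n²−1)] = 1 − 6×68 / (8×63) = 1 − 408/504 ≈ 0.190

0.190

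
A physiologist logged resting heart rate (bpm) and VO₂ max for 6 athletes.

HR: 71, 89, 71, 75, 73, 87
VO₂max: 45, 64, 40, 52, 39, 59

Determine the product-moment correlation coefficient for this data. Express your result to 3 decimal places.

n = 6, Σx = 466, Σy = 299, Σx² = 36526, Σy² = 15427, Σxy = 23611
nΣxy − ΣxΣy = 141666 − 139334 = 2332
nΣx² − (Σx)² = 219156 − 217156 = 2000; nΣy² − (Σy)² = 92562 − 89401 = 3161
r = 2332 / √(2000 × 3161) = 2332 / 2514.3588 ≈ 0.927

0.927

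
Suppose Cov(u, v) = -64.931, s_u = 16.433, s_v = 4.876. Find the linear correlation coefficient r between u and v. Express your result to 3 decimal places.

-0.810

r = Cov(u,v) / (s_u · s_v) = -64.931 / (16.433 × 4.876)
  = -64.931 / 80.1273 ≈ -0.810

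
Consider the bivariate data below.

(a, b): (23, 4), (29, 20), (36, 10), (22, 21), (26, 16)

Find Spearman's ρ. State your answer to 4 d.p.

Rank a: 2, 4, 5, 1, 3
Rank b: 1, 4, 2, 5, 3
d = rank(a) − rank(b): 1, 0, 3, -4, 0; Σd² = 26
ρ = 1 − 6Σd² / [n(n²−1)] = 1 − 6×26 / (5×24) = 1 − 156/120 ≈ -0.3000

-0.3000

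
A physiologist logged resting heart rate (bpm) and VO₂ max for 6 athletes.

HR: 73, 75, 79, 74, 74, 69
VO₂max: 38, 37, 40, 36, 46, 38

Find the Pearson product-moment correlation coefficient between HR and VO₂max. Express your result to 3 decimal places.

0.155

n = 6, Σx = 444, Σy = 235, Σx² = 32908, Σy² = 9269, Σxy = 17399
nΣxy − ΣxΣy = 104394 − 104340 = 54
nΣx² − (Σx)² = 197448 − 197136 = 312; nΣy² − (Σy)² = 55614 − 55225 = 389
r = 54 / √(312 × 389) = 54 / 348.3791 ≈ 0.155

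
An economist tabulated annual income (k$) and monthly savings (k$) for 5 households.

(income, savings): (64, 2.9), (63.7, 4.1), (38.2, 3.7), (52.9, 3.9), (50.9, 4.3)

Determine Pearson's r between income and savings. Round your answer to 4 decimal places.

n = 5, Σx = 269.7, Σy = 18.9, Σx² = 15002.15, Σy² = 72.61, Σxy = 1013.29
nΣxy − ΣxΣy = 5066.45 − 5097.33 = -30.88
nΣx² − (Σx)² = 75010.75 − 72738.09 = 2272.66; nΣy² − (Σy)² = 363.05 − 357.21 = 5.84
r = -30.88 / √(2272.66 × 5.84) = -30.88 / 115.2056 ≈ -0.2680

-0.2680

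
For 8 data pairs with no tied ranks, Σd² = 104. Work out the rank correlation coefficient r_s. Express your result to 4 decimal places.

-0.2381

ρ = 1 − 6Σd² / [n(n²−1)] = 1 − 6×104 / (8×63)
  = 1 − 624/504 = 1 − 1.23810 ≈ -0.2381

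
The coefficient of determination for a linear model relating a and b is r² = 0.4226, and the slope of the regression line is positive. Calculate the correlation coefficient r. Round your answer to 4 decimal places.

|r| = √0.4226 = 0.6501
The association is positive, so r = 0.6501.

0.6501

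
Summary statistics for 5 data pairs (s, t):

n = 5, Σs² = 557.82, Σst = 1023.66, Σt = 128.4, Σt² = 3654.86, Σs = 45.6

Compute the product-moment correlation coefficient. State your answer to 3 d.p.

-0.654

r = (nΣst − ΣsΣt) / √[(nΣs² − (Σs)²)(nΣt² − (Σt)²)]
Numerator: 5×1023.66 − 45.6×128.4 = -736.74
Denominator: √[(2789.1 − 2079.36)(18274.3 − 16486.56)] = √[709.74 × 1787.74] = 1126.4238
r = -736.74 / 1126.4238 ≈ -0.654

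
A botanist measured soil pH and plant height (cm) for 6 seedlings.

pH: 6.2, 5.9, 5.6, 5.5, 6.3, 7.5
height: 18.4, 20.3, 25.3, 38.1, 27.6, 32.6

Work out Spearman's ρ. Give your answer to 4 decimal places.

-0.0857

Rank pH: 4, 3, 2, 1, 5, 6
Rank height: 1, 2, 3, 6, 4, 5
d = rank(pH) − rank(height): 3, 1, -1, -5, 1, 1; Σd² = 38
ρ = 1 − 6Σd² / [n(n²−1)] = 1 − 6×38 / (6×35) = 1 − 228/210 ≈ -0.0857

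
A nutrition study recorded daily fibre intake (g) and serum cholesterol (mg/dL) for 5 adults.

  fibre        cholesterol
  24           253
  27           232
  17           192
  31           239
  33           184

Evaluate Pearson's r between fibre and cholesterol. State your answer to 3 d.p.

n = 5, Σx = 132, Σy = 1100, Σx² = 3644, Σy² = 245674, Σxy = 29081
nΣxy − ΣxΣy = 145405 − 145200 = 205
nΣx² − (Σx)² = 18220 − 17424 = 796; nΣy² − (Σy)² = 1228370 − 1210000 = 18370
r = 205 / √(796 × 18370) = 205 / 3823.9404 ≈ 0.054

0.054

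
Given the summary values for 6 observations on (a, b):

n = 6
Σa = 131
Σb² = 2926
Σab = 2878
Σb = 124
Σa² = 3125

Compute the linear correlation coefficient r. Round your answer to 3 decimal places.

0.550

r = (nΣab − ΣaΣb) / √[(nΣa² − (Σa)²)(nΣb² − (Σb)²)]
Numerator: 6×2878 − 131×124 = 1024
Denominator: √[(18750 − 17161)(17556 − 15376)] = √[1589 × 2180] = 1861.1878
r = 1024 / 1861.1878 ≈ 0.550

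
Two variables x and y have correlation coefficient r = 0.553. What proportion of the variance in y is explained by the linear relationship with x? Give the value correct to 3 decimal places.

0.306

r² = (0.553)² = 0.306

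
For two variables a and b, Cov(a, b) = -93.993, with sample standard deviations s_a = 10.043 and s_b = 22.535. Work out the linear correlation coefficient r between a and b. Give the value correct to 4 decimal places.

-0.4153

r = Cov(a,b) / (s_a · s_b) = -93.993 / (10.043 × 22.535)
  = -93.993 / 226.3190 ≈ -0.4153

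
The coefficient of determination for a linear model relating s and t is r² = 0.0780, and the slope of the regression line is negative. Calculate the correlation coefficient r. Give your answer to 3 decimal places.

-0.279

|r| = √0.0780 = 0.279
The association is negative, so r = −0.279.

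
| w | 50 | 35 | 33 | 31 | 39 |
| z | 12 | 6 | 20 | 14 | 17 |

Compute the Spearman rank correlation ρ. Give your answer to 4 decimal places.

-0.3000

Rank w: 5, 3, 2, 1, 4
Rank z: 2, 1, 5, 3, 4
d = rank(w) − rank(z): 3, 2, -3, -2, 0; Σd² = 26
ρ = 1 − 6Σd² / [n(n²−1)] = 1 − 6×26 / (5×24) = 1 − 156/120 ≈ -0.3000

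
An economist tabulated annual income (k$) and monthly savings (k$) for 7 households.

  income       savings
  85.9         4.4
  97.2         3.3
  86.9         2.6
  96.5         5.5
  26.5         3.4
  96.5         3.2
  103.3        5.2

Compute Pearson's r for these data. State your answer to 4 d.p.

0.3107

n = 7, Σx = 592.8, Σy = 27.6, Σx² = 54375.9, Σy² = 116.1, Σxy = 2391.47
nΣxy − ΣxΣy = 16740.29 − 16361.28 = 379.01
nΣx² − (Σx)² = 380631.3 − 351411.84 = 29219.46; nΣy² − (Σy)² = 812.7 − 761.76 = 50.94
r = 379.01 / √(29219.46 × 50.94) = 379.01 / 1220.0161 ≈ 0.3107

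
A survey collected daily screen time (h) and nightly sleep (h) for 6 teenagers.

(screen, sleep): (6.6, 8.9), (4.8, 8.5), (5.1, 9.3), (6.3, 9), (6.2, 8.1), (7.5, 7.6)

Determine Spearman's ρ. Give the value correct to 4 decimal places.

-0.3714

Rank screen: 5, 1, 2, 4, 3, 6
Rank sleep: 4, 3, 6, 5, 2, 1
d = rank(screen) − rank(sleep): 1, -2, -4, -1, 1, 5; Σd² = 48
ρ = 1 − 6Σd² / [n(n²−1)] = 1 − 6×48 / (6×35) = 1 − 288/210 ≈ -0.3714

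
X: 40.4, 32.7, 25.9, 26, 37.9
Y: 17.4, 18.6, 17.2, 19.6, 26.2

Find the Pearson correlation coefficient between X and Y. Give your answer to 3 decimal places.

n = 5, ΣX = 162.9, ΣY = 99, ΣX² = 5484.67, ΣY² = 2015.16, ΣXY = 3259.24
nΣXY − ΣXΣY = 16296.2 − 16127.1 = 169.1
nΣX² − (ΣX)² = 27423.35 − 26536.41 = 886.94; nΣY² − (ΣY)² = 10075.8 − 9801 = 274.8
r = 169.1 / √(886.94 × 274.8) = 169.1 / 493.6913 ≈ 0.343

0.343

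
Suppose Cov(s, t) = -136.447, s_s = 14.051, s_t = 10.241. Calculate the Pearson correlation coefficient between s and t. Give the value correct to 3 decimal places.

r = Cov(s,t) / (s_s · s_t) = -136.447 / (14.051 × 10.241)
  = -136.447 / 143.8963 ≈ -0.948

-0.948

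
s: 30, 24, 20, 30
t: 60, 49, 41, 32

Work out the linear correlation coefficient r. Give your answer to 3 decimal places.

0.137

n = 4, Σs = 104, Σt = 182, Σs² = 2776, Σt² = 8706, Σst = 4756
nΣst − ΣsΣt = 19024 − 18928 = 96
nΣs² − (Σs)² = 11104 − 10816 = 288; nΣt² − (Σt)² = 34824 − 33124 = 1700
r = 96 / √(288 × 1700) = 96 / 699.7142 ≈ 0.137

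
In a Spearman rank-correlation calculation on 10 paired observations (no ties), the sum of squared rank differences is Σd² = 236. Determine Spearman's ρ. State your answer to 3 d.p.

ρ = 1 − 6Σd² / [n(n²−1)] = 1 − 6×236 / (10×99)
  = 1 − 1416/990 = 1 − 1.4303 ≈ -0.430

-0.430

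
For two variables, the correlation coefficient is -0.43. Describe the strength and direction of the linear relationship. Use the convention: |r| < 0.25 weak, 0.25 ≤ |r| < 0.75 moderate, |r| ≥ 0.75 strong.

r = -0.43 < 0 so the relationship is negative.
|r| = 0.43, which falls in the moderate range.

moderate negative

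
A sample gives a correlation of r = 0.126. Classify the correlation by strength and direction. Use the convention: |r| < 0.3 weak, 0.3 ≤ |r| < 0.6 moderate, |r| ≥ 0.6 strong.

r = 0.126 > 0 so the relationship is positive.
|r| = 0.126, which falls in the weak range.

weak positive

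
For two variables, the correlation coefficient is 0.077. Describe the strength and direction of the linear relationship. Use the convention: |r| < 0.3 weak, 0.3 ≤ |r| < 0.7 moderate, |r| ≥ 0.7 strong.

weak positive

r = 0.077 > 0 so the relationship is positive.
|r| = 0.077, which falls in the weak range.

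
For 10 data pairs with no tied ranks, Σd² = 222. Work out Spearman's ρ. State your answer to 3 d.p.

-0.345

ρ = 1 − 6Σd² / [n(n²−1)] = 1 − 6×222 / (10×99)
  = 1 − 1332/990 = 1 − 1.3455 ≈ -0.345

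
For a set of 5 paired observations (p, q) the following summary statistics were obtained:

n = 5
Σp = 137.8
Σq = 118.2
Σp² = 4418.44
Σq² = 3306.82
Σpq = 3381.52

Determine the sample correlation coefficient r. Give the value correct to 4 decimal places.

0.2197

r = (nΣpq − ΣpΣq) / √[(nΣp² − (Σp)²)(nΣq² − (Σq)²)]
Numerator: 5×3381.52 − 137.8×118.2 = 619.64
Denominator: √[(22092.2 − 18988.84)(16534.1 − 13971.24)] = √[3103.36 × 2562.86] = 2820.1910
r = 619.64 / 2820.1910 ≈ 0.2197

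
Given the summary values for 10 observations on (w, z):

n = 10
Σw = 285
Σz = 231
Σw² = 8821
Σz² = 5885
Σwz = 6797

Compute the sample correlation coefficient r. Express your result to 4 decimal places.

r = (nΣwz − ΣwΣz) / √[(nΣw² − (Σw)²)(nΣz² − (Σz)²)]
Numerator: 10×6797 − 285×231 = 2135
Denominator: √[(88210 − 81225)(58850 − 53361)] = √[6985 × 5489] = 6191.9839
r = 2135 / 6191.9839 ≈ 0.3448

0.3448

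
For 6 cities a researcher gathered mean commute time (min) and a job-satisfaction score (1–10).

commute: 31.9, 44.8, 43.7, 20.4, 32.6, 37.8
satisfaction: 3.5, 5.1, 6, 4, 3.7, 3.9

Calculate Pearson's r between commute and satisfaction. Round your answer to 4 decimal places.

0.6752

n = 6, Σx = 211.2, Σy = 26.2, Σx² = 7842.1, Σy² = 119.16, Σxy = 951.97
nΣxy − ΣxΣy = 5711.82 − 5533.44 = 178.38
nΣx² − (Σx)² = 47052.6 − 44605.44 = 2447.16; nΣy² − (Σy)² = 714.96 − 686.44 = 28.52
r = 178.38 / √(2447.16 × 28.52) = 178.38 / 264.1837 ≈ 0.6752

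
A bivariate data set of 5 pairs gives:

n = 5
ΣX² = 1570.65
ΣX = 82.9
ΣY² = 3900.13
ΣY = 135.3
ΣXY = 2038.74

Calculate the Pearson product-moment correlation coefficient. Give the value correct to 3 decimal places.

r = (nΣXY − ΣXΣY) / √[(nΣX² − (ΣX)²)(nΣY² − (ΣY)²)]
Numerator: 5×2038.74 − 82.9×135.3 = -1022.67
Denominator: √[(7853.25 − 6872.41)(19500.65 − 18306.09)] = √[980.84 × 1194.56] = 1082.4381
r = -1022.67 / 1082.4381 ≈ -0.945

-0.945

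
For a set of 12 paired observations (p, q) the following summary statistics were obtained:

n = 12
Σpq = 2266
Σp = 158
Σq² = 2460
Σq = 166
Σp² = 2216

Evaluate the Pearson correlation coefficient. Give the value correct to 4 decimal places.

r = (nΣpq − ΣpΣq) / √[(nΣp² − (Σp)²)(nΣq² − (Σq)²)]
Numerator: 12×2266 − 158×166 = 964
Denominator: √[(26592 − 24964)(29520 − 27556)] = √[1628 × 1964] = 1788.1253
r = 964 / 1788.1253 ≈ 0.5391

0.5391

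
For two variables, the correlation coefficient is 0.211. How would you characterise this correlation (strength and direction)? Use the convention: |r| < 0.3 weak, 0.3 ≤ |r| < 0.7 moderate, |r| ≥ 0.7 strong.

weak positive

r = 0.211 > 0 so the relationship is positive.
|r| = 0.211, which falls in the weak range.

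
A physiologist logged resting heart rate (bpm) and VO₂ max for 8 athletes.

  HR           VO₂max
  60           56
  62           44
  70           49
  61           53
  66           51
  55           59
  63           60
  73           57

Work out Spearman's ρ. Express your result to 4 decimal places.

Rank HR: 2, 4, 7, 3, 6, 1, 5, 8
Rank VO₂max: 5, 1, 2, 4, 3, 7, 8, 6
d = rank(HR) − rank(VO₂max): -3, 3, 5, -1, 3, -6, -3, 2; Σd² = 102
ρ = 1 − 6Σd² / [n(n²−1)] = 1 − 6×102 / (8×63) = 1 − 612/504 ≈ -0.2143

-0.2143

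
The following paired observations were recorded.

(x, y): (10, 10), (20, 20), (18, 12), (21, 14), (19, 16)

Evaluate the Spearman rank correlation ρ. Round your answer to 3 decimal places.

0.700

Rank x: 1, 4, 2, 5, 3
Rank y: 1, 5, 2, 3, 4
d = rank(x) − rank(y): 0, -1, 0, 2, -1; Σd² = 6
ρ = 1 − 6Σd² / [n(n²−1)] = 1 − 6×6 / (5×24) = 1 − 36/120 ≈ 0.700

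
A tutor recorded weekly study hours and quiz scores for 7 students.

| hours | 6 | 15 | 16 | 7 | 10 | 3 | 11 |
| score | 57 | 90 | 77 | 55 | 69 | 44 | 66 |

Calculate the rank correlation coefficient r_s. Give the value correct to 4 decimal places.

0.8929

Rank hours: 2, 6, 7, 3, 4, 1, 5
Rank score: 3, 7, 6, 2, 5, 1, 4
d = rank(hours) − rank(score): -1, -1, 1, 1, -1, 0, 1; Σd² = 6
ρ = 1 − 6Σd² / [n(n²−1)] = 1 − 6×6 / (7×48) = 1 − 36/336 ≈ 0.8929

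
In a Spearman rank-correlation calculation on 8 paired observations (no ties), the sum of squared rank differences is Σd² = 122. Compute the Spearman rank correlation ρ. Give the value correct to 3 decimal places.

-0.452

ρ = 1 − 6Σd² / [n(n²−1)] = 1 − 6×122 / (8×63)
  = 1 − 732/504 = 1 − 1.4524 ≈ -0.452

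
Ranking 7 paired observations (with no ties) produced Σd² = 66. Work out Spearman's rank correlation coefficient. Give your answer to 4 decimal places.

ρ = 1 − 6Σd² / [n(n²−1)] = 1 − 6×66 / (7×48)
  = 1 − 396/336 = 1 − 1.17857 ≈ -0.1786

-0.1786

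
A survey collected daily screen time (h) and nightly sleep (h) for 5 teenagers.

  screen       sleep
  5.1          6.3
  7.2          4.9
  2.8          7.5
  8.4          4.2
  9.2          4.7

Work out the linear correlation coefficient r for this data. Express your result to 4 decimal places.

-0.9644

n = 5, Σx = 32.7, Σy = 27.6, Σx² = 240.89, Σy² = 159.68, Σxy = 166.93
nΣxy − ΣxΣy = 834.65 − 902.52 = -67.87
nΣx² − (Σx)² = 1204.45 − 1069.29 = 135.16; nΣy² − (Σy)² = 798.4 − 761.76 = 36.64
r = -67.87 / √(135.16 × 36.64) = -67.87 / 70.3723 ≈ -0.9644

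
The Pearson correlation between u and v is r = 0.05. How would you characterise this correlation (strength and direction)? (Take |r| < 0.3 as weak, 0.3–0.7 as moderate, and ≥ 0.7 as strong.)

r = 0.05 > 0 so the relationship is positive.
|r| = 0.05, which falls in the weak range.

weak positive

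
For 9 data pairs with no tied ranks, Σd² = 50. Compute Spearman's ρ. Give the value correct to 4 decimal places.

ρ = 1 − 6Σd² / [n(n²−1)] = 1 − 6×50 / (9×80)
  = 1 − 300/720 = 1 − 0.41667 ≈ 0.5833

0.5833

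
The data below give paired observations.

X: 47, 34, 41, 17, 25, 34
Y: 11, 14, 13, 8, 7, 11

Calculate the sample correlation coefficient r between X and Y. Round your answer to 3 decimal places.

n = 6, ΣX = 198, ΣY = 64, ΣX² = 7116, ΣY² = 720, ΣXY = 2211
nΣXY − ΣXΣY = 13266 − 12672 = 594
nΣX² − (ΣX)² = 42696 − 39204 = 3492; nΣY² − (ΣY)² = 4320 − 4096 = 224
r = 594 / √(3492 × 224) = 594 / 884.4252 ≈ 0.672

0.672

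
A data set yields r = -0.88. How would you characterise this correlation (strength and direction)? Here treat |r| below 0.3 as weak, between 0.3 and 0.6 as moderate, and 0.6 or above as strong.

strong negative

r = -0.88 < 0 so the relationship is negative.
|r| = 0.88, which falls in the strong range.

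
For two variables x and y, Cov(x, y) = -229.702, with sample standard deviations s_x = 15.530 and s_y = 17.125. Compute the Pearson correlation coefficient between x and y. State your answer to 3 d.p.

r = Cov(x,y) / (s_x · s_y) = -229.702 / (15.530 × 17.125)
  = -229.702 / 265.9513 ≈ -0.864

-0.864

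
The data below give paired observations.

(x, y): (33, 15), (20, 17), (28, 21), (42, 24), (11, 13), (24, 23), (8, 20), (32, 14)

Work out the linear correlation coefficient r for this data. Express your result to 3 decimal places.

n = 8, Σx = 198, Σy = 147, Σx² = 5822, Σy² = 2825, Σxy = 3734
nΣxy − ΣxΣy = 29872 − 29106 = 766
nΣx² − (Σx)² = 46576 − 39204 = 7372; nΣy² − (Σy)² = 22600 − 21609 = 991
r = 766 / √(7372 × 991) = 766 / 2702.8970 ≈ 0.283

0.283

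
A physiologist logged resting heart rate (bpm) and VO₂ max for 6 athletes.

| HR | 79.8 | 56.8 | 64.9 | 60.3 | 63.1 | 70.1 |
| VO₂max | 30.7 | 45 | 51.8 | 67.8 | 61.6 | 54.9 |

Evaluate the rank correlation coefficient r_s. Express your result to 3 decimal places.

-0.371

Rank HR: 6, 1, 4, 2, 3, 5
Rank VO₂max: 1, 2, 3, 6, 5, 4
d = rank(HR) − rank(VO₂max): 5, -1, 1, -4, -2, 1; Σd² = 48
ρ = 1 − 6Σd² / [n(n²−1)] = 1 − 6×48 / (6×35) = 1 − 288/210 ≈ -0.371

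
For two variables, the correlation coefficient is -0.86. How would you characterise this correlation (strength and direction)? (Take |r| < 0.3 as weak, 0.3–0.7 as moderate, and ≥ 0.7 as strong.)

strong negative

r = -0.86 < 0 so the relationship is negative.
|r| = 0.86, which falls in the strong range.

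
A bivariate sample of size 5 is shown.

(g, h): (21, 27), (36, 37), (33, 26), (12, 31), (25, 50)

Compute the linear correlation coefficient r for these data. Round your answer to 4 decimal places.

0.0942

n = 5, Σg = 127, Σh = 171, Σg² = 3595, Σh² = 6235, Σgh = 4379
nΣgh − ΣgΣh = 21895 − 21717 = 178
nΣg² − (Σg)² = 17975 − 16129 = 1846; nΣh² − (Σh)² = 31175 − 29241 = 1934
r = 178 / √(1846 × 1934) = 178 / 1889.4878 ≈ 0.0942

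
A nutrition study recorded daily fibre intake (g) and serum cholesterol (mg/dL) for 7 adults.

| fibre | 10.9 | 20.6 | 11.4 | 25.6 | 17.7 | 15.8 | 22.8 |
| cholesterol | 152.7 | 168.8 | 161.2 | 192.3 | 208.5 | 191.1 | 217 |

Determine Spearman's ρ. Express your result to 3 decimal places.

Rank fibre: 1, 5, 2, 7, 4, 3, 6
Rank cholesterol: 1, 3, 2, 5, 6, 4, 7
d = rank(fibre) − rank(cholesterol): 0, 2, 0, 2, -2, -1, -1; Σd² = 14
ρ = 1 − 6Σd² / [n(n²−1)] = 1 − 6×14 / (7×48) = 1 − 84/336 ≈ 0.750

0.750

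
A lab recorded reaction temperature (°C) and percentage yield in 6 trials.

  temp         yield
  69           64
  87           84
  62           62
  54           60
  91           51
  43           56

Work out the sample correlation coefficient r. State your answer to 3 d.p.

0.327

n = 6, Σx = 406, Σy = 377, Σx² = 29220, Σy² = 24333, Σxy = 25857
nΣxy − ΣxΣy = 155142 − 153062 = 2080
nΣx² − (Σx)² = 175320 − 164836 = 10484; nΣy² − (Σy)² = 145998 − 142129 = 3869
r = 2080 / √(10484 × 3869) = 2080 / 6368.8771 ≈ 0.327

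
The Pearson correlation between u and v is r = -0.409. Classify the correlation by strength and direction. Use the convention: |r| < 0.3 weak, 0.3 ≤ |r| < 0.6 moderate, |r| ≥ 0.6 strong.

r = -0.409 < 0 so the relationship is negative.
|r| = 0.409, which falls in the moderate range.

moderate negative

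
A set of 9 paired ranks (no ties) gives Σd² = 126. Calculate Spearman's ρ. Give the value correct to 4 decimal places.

-0.0500

ρ = 1 − 6Σd² / [n(n²−1)] = 1 − 6×126 / (9×80)
  = 1 − 756/720 = 1 − 1.05000 ≈ -0.0500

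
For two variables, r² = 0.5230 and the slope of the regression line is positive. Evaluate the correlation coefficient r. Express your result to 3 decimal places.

|r| = √0.5230 = 0.723
The association is positive, so r = 0.723.

0.723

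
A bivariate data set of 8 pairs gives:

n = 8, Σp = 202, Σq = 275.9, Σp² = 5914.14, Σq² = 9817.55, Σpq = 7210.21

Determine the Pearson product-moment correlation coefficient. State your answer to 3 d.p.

0.491

r = (nΣpq − ΣpΣq) / √[(nΣp² − (Σp)²)(nΣq² − (Σq)²)]
Numerator: 8×7210.21 − 202×275.9 = 1949.88
Denominator: √[(47313.12 − 40804)(78540.4 − 76120.81)] = √[6509.12 × 2419.59] = 3968.5516
r = 1949.88 / 3968.5516 ≈ 0.491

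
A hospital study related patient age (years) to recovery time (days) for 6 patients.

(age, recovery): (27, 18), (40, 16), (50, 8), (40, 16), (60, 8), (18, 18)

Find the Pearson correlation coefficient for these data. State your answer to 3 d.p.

n = 6, Σx = 235, Σy = 84, Σx² = 10353, Σy² = 1288, Σxy = 2970
nΣxy − ΣxΣy = 17820 − 19740 = -1920
nΣx² − (Σx)² = 62118 − 55225 = 6893; nΣy² − (Σy)² = 7728 − 7056 = 672
r = -1920 / √(6893 × 672) = -1920 / 2152.2305 ≈ -0.892

-0.892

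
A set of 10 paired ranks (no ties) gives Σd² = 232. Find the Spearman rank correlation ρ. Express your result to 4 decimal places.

ρ = 1 − 6Σd² / [n(n²−1)] = 1 − 6×232 / (10×99)
  = 1 − 1392/990 = 1 − 1.40606 ≈ -0.4061

-0.4061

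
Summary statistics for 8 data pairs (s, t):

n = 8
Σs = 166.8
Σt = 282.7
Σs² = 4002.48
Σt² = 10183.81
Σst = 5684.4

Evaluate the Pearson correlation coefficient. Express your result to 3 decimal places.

r = (nΣst − ΣsΣt) / √[(nΣs² − (Σs)²)(nΣt² − (Σt)²)]
Numerator: 8×5684.4 − 166.8×282.7 = -1679.16
Denominator: √[(32019.84 − 27822.24)(81470.48 − 79919.29)] = √[4197.6 × 1551.19] = 2551.7200
r = -1679.16 / 2551.7200 ≈ -0.658

-0.658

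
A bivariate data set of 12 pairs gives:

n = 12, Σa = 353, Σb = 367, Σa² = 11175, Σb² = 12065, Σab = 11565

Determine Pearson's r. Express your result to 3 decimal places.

r = (nΣab − ΣaΣb) / √[(nΣa² − (Σa)²)(nΣb² − (Σb)²)]
Numerator: 12×11565 − 353×367 = 9229
Denominator: √[(134100 − 124609)(144780 − 134689)] = √[9491 × 10091] = 9786.4029
r = 9229 / 9786.4029 ≈ 0.943

0.943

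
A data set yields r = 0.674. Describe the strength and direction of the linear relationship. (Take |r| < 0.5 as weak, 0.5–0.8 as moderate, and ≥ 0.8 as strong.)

moderate positive

r = 0.674 > 0 so the relationship is positive.
|r| = 0.674, which falls in the moderate range.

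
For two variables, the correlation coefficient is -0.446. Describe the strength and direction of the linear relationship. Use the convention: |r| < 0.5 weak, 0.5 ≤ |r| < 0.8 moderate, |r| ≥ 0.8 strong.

r = -0.446 < 0 so the relationship is negative.
|r| = 0.446, which falls in the weak range.

weak negative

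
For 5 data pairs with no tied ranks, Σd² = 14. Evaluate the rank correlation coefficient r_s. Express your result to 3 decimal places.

0.300

ρ = 1 − 6Σd² / [n(n²−1)] = 1 − 6×14 / (5×24)
  = 1 − 84/120 = 1 − 0.7000 ≈ 0.300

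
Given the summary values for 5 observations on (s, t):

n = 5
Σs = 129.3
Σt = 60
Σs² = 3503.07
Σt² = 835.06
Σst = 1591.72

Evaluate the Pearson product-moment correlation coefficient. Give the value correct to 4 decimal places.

0.2963

r = (nΣst − ΣsΣt) / √[(nΣs² − (Σs)²)(nΣt² − (Σt)²)]
Numerator: 5×1591.72 − 129.3×60 = 200.6
Denominator: √[(17515.35 − 16718.49)(4175.3 − 3600)] = √[796.86 × 575.3] = 677.0772
r = 200.6 / 677.0772 ≈ 0.2963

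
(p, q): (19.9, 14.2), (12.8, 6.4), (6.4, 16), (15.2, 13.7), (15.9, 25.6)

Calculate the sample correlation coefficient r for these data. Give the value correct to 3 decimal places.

0.121

n = 5, Σp = 70.2, Σq = 75.9, Σp² = 1084.66, Σq² = 1341.65, Σpq = 1082.18
nΣpq − ΣpΣq = 5410.9 − 5328.18 = 82.72
nΣp² − (Σp)² = 5423.3 − 4928.04 = 495.26; nΣq² − (Σq)² = 6708.25 − 5760.81 = 947.44
r = 82.72 / √(495.26 × 947.44) = 82.72 / 685.0030 ≈ 0.121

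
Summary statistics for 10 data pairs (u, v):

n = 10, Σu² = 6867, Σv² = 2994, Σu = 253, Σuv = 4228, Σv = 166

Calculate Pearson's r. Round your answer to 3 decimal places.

r = (nΣuv − ΣuΣv) / √[(nΣu² − (Σu)²)(nΣv² − (Σv)²)]
Numerator: 10×4228 − 253×166 = 282
Denominator: √[(68670 − 64009)(29940 − 27556)] = √[4661 × 2384] = 3333.4403
r = 282 / 3333.4403 ≈ 0.085

0.085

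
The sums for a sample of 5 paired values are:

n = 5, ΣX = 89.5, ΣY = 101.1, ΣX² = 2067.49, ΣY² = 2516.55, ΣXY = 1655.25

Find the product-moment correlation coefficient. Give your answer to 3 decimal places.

r = (nΣXY − ΣXΣY) / √[(nΣX² − (ΣX)²)(nΣY² − (ΣY)²)]
Numerator: 5×1655.25 − 89.5×101.1 = -772.2
Denominator: √[(10337.45 − 8010.25)(12582.75 − 10221.21)] = √[2327.2 × 2361.54] = 2344.3071
r = -772.2 / 2344.3071 ≈ -0.329

-0.329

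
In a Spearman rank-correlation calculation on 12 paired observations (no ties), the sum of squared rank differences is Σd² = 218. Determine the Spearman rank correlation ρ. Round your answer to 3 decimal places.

ρ = 1 − 6Σd² / [n(n²−1)] = 1 − 6×218 / (12×143)
  = 1 − 1308/1716 = 1 − 0.7622 ≈ 0.238

0.238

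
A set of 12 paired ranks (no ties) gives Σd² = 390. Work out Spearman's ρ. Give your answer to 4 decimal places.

ρ = 1 − 6Σd² / [n(n²−1)] = 1 − 6×390 / (12×143)
  = 1 − 2340/1716 = 1 − 1.36364 ≈ -0.3636

-0.3636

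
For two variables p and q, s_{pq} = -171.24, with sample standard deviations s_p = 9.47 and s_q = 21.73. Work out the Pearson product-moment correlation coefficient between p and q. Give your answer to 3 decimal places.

r = Cov(p,q) / (s_p · s_q) = -171.24 / (9.47 × 21.73)
  = -171.24 / 205.7831 ≈ -0.832

-0.832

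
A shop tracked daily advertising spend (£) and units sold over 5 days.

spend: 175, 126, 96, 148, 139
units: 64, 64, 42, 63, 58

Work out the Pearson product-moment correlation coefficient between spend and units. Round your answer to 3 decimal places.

0.801

n = 5, Σx = 684, Σy = 291, Σx² = 96942, Σy² = 17289, Σxy = 40682
nΣxy − ΣxΣy = 203410 − 199044 = 4366
nΣx² − (Σx)² = 484710 − 467856 = 16854; nΣy² − (Σy)² = 86445 − 84681 = 1764
r = 4366 / √(16854 × 1764) = 4366 / 5452.5642 ≈ 0.801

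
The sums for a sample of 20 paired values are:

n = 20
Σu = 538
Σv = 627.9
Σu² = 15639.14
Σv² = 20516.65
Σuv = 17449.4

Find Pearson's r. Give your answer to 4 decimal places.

0.5771

r = (nΣuv − ΣuΣv) / √[(nΣu² − (Σu)²)(nΣv² − (Σv)²)]
Numerator: 20×17449.4 − 538×627.9 = 11177.8
Denominator: √[(312782.8 − 289444)(410333 − 394258.41)] = √[23338.8 × 16074.59] = 19369.0898
r = 11177.8 / 19369.0898 ≈ 0.5771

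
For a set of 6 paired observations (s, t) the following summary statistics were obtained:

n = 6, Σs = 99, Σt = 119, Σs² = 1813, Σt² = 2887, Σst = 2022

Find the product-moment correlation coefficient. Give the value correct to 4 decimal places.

r = (nΣst − ΣsΣt) / √[(nΣs² − (Σs)²)(nΣt² − (Σt)²)]
Numerator: 6×2022 − 99×119 = 351
Denominator: √[(10878 − 9801)(17322 − 14161)] = √[1077 × 3161] = 1845.1008
r = 351 / 1845.1008 ≈ 0.1902

0.1902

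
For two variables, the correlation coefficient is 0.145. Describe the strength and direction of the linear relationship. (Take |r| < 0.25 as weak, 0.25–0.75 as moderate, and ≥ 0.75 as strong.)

r = 0.145 > 0 so the relationship is positive.
|r| = 0.145, which falls in the weak range.

weak positive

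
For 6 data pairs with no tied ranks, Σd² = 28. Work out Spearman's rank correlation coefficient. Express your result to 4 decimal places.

ρ = 1 − 6Σd² / [n(n²−1)] = 1 − 6×28 / (6×35)
  = 1 − 168/210 = 1 − 0.80000 ≈ 0.2000

0.2000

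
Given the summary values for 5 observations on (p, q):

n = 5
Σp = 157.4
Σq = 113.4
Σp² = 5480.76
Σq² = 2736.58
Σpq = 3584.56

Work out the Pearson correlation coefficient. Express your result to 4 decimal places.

r = (nΣpq − ΣpΣq) / √[(nΣp² − (Σp)²)(nΣq² − (Σq)²)]
Numerator: 5×3584.56 − 157.4×113.4 = 73.64
Denominator: √[(27403.8 − 24774.76)(13682.9 − 12859.56)] = √[2629.04 × 823.34] = 1471.2559
r = 73.64 / 1471.2559 ≈ 0.0501

0.0501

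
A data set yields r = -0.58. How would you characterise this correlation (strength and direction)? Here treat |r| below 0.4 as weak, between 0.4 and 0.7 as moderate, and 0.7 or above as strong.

r = -0.58 < 0 so the relationship is negative.
|r| = 0.58, which falls in the moderate range.

moderate negative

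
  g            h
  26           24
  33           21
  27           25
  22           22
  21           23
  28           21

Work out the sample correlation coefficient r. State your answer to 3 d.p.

-0.328

n = 6, Σg = 157, Σh = 136, Σg² = 4203, Σh² = 3096, Σgh = 3547
nΣgh − ΣgΣh = 21282 − 21352 = -70
nΣg² − (Σg)² = 25218 − 24649 = 569; nΣh² − (Σh)² = 18576 − 18496 = 80
r = -70 / √(569 × 80) = -70 / 213.3542 ≈ -0.328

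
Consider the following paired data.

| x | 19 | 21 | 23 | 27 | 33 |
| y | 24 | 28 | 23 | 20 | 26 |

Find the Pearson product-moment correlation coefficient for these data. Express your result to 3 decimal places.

-0.083

n = 5, Σx = 123, Σy = 121, Σx² = 3149, Σy² = 2965, Σxy = 2971
nΣxy − ΣxΣy = 14855 − 14883 = -28
nΣx² − (Σx)² = 15745 − 15129 = 616; nΣy² − (Σy)² = 14825 − 14641 = 184
r = -28 / √(616 × 184) = -28 / 336.6660 ≈ -0.083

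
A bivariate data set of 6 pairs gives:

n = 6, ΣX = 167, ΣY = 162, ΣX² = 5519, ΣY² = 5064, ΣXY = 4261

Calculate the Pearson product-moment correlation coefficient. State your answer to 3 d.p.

r = (nΣXY − ΣXΣY) / √[(nΣX² − (ΣX)²)(nΣY² − (ΣY)²)]
Numerator: 6×4261 − 167×162 = -1488
Denominator: √[(33114 − 27889)(30384 − 26244)] = √[5225 × 4140] = 4650.9676
r = -1488 / 4650.9676 ≈ -0.320

-0.320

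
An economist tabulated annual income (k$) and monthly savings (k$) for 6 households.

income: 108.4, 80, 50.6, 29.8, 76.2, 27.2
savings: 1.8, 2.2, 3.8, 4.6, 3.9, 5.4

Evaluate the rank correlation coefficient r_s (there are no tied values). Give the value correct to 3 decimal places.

Rank income: 6, 5, 3, 2, 4, 1
Rank savings: 1, 2, 3, 5, 4, 6
d = rank(income) − rank(savings): 5, 3, 0, -3, 0, -5; Σd² = 68
ρ = 1 − 6Σd² / [n(n²−1)] = 1 − 6×68 / (6×35) = 1 − 408/210 ≈ -0.943

-0.943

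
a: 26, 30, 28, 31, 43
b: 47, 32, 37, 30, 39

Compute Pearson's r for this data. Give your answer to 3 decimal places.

n = 5, Σa = 158, Σb = 185, Σa² = 5170, Σb² = 7023, Σab = 5825
nΣab − ΣaΣb = 29125 − 29230 = -105
nΣa² − (Σa)² = 25850 − 24964 = 886; nΣb² − (Σb)² = 35115 − 34225 = 890
r = -105 / √(886 × 890) = -105 / 887.9977 ≈ -0.118

-0.118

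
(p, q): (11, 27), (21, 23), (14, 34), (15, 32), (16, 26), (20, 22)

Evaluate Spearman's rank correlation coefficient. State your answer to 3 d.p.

Rank p: 1, 6, 2, 3, 4, 5
Rank q: 4, 2, 6, 5, 3, 1
d = rank(p) − rank(q): -3, 4, -4, -2, 1, 4; Σd² = 62
ρ = 1 − 6Σd² / [n(n²−1)] = 1 − 6×62 / (6×35) = 1 − 372/210 ≈ -0.771

-0.771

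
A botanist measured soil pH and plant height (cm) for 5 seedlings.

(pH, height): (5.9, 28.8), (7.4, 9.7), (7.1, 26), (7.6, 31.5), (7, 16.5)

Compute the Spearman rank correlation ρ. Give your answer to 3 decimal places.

Rank pH: 1, 4, 3, 5, 2
Rank height: 4, 1, 3, 5, 2
d = rank(pH) − rank(height): -3, 3, 0, 0, 0; Σd² = 18
ρ = 1 − 6Σd² / [n(n²−1)] = 1 − 6×18 / (5×24) = 1 − 108/120 ≈ 0.100

0.100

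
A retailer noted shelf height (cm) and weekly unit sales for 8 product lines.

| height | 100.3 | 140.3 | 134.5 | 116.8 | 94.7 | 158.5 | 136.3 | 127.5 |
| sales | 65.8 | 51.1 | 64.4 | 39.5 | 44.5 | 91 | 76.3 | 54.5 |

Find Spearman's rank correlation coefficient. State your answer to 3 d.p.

Rank height: 2, 7, 5, 3, 1, 8, 6, 4
Rank sales: 6, 3, 5, 1, 2, 8, 7, 4
d = rank(height) − rank(sales): -4, 4, 0, 2, -1, 0, -1, 0; Σd² = 38
ρ = 1 − 6Σd² / [n(n²−1)] = 1 − 6×38 / (8×63) = 1 − 228/504 ≈ 0.548

0.548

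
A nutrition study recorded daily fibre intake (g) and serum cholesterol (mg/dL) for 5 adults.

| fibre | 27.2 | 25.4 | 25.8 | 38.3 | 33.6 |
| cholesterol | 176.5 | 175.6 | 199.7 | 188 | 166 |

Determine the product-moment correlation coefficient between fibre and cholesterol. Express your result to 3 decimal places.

n = 5, Σx = 150.3, Σy = 905.8, Σx² = 4646.49, Σy² = 164767.7, Σxy = 27191.3
nΣxy − ΣxΣy = 135956.5 − 136141.74 = -185.24
nΣx² − (Σx)² = 23232.45 − 22590.09 = 642.36; nΣy² − (Σy)² = 823838.5 − 820473.64 = 3364.86
r = -185.24 / √(642.36 × 3364.86) = -185.24 / 1470.1876 ≈ -0.126

-0.126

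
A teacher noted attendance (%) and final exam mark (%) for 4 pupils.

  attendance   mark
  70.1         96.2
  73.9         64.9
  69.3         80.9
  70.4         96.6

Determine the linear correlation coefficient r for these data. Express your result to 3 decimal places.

-0.744

n = 4, Σx = 283.7, Σy = 338.6, Σx² = 20133.87, Σy² = 29342.82, Σxy = 23946.74
nΣxy − ΣxΣy = 95786.96 − 96060.82 = -273.86
nΣx² − (Σx)² = 80535.48 − 80485.69 = 49.79; nΣy² − (Σy)² = 117371.28 − 114649.96 = 2721.32
r = -273.86 / √(49.79 × 2721.32) = -273.86 / 368.0958 ≈ -0.744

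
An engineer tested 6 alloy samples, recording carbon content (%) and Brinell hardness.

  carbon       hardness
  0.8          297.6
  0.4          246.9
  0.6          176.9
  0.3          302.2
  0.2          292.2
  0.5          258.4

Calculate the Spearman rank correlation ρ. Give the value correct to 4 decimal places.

-0.2571

Rank carbon: 6, 3, 5, 2, 1, 4
Rank hardness: 5, 2, 1, 6, 4, 3
d = rank(carbon) − rank(hardness): 1, 1, 4, -4, -3, 1; Σd² = 44
ρ = 1 − 6Σd² / [n(n²−1)] = 1 − 6×44 / (6×35) = 1 − 264/210 ≈ -0.2571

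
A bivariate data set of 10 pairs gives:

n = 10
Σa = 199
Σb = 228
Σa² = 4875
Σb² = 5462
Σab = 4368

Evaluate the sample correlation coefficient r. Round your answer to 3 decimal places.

r = (nΣab − ΣaΣb) / √[(nΣa² − (Σa)²)(nΣb² − (Σb)²)]
Numerator: 10×4368 − 199×228 = -1692
Denominator: √[(48750 − 39601)(54620 − 51984)] = √[9149 × 2636] = 4910.8822
r = -1692 / 4910.8822 ≈ -0.345

-0.345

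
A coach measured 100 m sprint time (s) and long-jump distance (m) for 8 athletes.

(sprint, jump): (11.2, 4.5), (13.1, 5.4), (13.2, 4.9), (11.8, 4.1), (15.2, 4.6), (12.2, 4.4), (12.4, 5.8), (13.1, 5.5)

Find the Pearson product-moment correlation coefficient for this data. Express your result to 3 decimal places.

n = 8, Σx = 102.2, Σy = 39.2, Σx² = 1315.78, Σy² = 194.64, Σxy = 501.77
nΣxy − ΣxΣy = 4014.16 − 4006.24 = 7.92
nΣx² − (Σx)² = 10526.24 − 10444.84 = 81.4; nΣy² − (Σy)² = 1557.12 − 1536.64 = 20.48
r = 7.92 / √(81.4 × 20.48) = 7.92 / 40.8298 ≈ 0.194

0.194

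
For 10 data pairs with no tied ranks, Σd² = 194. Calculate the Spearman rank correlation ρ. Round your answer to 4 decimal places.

ρ = 1 − 6Σd² / [n(n²−1)] = 1 − 6×194 / (10×99)
  = 1 − 1164/990 = 1 − 1.17576 ≈ -0.1758

-0.1758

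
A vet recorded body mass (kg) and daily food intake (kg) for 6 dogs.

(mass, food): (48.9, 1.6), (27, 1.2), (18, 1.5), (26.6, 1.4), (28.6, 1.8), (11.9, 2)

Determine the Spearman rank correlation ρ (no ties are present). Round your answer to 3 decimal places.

-0.143

Rank mass: 6, 4, 2, 3, 5, 1
Rank food: 4, 1, 3, 2, 5, 6
d = rank(mass) − rank(food): 2, 3, -1, 1, 0, -5; Σd² = 40
ρ = 1 − 6Σd² / [n(n²−1)] = 1 − 6×40 / (6×35) = 1 − 240/210 ≈ -0.143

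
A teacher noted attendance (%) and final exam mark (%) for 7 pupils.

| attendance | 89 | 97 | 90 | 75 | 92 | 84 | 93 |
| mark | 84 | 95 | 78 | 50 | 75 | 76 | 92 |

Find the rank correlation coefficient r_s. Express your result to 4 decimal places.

0.7500

Rank attendance: 3, 7, 4, 1, 5, 2, 6
Rank mark: 5, 7, 4, 1, 2, 3, 6
d = rank(attendance) − rank(mark): -2, 0, 0, 0, 3, -1, 0; Σd² = 14
ρ = 1 − 6Σd² / [n(n²−1)] = 1 − 6×14 / (7×48) = 1 − 84/336 ≈ 0.7500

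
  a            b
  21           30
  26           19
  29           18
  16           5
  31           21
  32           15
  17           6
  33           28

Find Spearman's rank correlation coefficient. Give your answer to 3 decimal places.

0.476

Rank a: 3, 4, 5, 1, 6, 7, 2, 8
Rank b: 8, 5, 4, 1, 6, 3, 2, 7
d = rank(a) − rank(b): -5, -1, 1, 0, 0, 4, 0, 1; Σd² = 44
ρ = 1 − 6Σd² / [n(n²−1)] = 1 − 6×44 / (8×63) = 1 − 264/504 ≈ 0.476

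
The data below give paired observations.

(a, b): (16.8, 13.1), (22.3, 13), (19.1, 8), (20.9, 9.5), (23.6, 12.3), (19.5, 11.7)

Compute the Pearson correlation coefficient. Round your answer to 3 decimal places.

n = 6, Σa = 122.2, Σb = 67.6, Σa² = 2518.36, Σb² = 783.04, Σab = 1379.76
nΣab − ΣaΣb = 8278.56 − 8260.72 = 17.84
nΣa² − (Σa)² = 15110.16 − 14932.84 = 177.32; nΣb² − (Σb)² = 4698.24 − 4569.76 = 128.48
r = 17.84 / √(177.32 × 128.48) = 17.84 / 150.9373 ≈ 0.118

0.118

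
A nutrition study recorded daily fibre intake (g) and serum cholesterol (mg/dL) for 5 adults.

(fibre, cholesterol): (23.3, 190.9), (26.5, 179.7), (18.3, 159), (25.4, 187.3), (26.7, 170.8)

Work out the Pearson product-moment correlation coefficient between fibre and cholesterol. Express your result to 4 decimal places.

0.5403

n = 5, Σx = 120.2, Σy = 887.7, Σx² = 2938.08, Σy² = 158269.83, Σxy = 21437.5
nΣxy − ΣxΣy = 107187.5 − 106701.54 = 485.96
nΣx² − (Σx)² = 14690.4 − 14448.04 = 242.36; nΣy² − (Σy)² = 791349.15 − 788011.29 = 3337.86
r = 485.96 / √(242.36 × 3337.86) = 485.96 / 899.4241 ≈ 0.5403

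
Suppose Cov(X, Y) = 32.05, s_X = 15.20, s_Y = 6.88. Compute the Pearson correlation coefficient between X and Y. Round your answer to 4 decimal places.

r = Cov(X,Y) / (s_X · s_Y) = 32.05 / (15.20 × 6.88)
  = 32.05 / 104.5760 ≈ 0.3065

0.3065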